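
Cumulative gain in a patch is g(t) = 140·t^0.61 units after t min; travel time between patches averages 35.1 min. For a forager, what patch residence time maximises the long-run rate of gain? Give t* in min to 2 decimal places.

Maximise g(t)/(T+t): set derivative to zero → g'(t)(T+t) = g(t).
g'(t) = 0.61·140·t^-0.39. Setting 0.61·140·t^-0.39 = 140·t^0.61/(35.1+t) gives 0.61(35.1+t) = t, so 0.39·t = 0.61×35.1.
t* = 0.61×35.1/0.39 = 54.9 min.

54.90 min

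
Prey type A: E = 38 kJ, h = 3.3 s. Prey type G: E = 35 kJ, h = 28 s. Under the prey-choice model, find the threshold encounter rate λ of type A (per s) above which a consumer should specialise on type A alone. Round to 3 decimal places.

Drop type G once their profitability E₂/h₂ falls below the rate achievable on type A alone: E₂/h₂ = λE₁/(1 + λh₁).
Solve for λ: λE₁h₂ = E₂(1 + λh₁) → λ(E₁h₂ − E₂h₁) = E₂ → λ = E₂/(E₁h₂ − E₂h₁).
λ = 35/(38×28 − 35×3.3) = 35/948.5 = 0.0369 per s.

0.037 per s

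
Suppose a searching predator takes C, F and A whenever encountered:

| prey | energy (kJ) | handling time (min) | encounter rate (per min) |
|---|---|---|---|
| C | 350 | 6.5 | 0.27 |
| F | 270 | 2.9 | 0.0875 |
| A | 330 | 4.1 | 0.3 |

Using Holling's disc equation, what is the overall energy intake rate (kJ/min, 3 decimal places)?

Energy encountered per unit search time: 0.27×350 + 0.0875×270 + 0.3×330 = 217.1 kJ/min.
Handling time per unit search time: 0.27×6.5 + 0.0875×2.9 + 0.3×4.1 = 3.239.
Rate = 217.1/(1 + 3.239) = 51.22 kJ/min.

51.224 kJ/min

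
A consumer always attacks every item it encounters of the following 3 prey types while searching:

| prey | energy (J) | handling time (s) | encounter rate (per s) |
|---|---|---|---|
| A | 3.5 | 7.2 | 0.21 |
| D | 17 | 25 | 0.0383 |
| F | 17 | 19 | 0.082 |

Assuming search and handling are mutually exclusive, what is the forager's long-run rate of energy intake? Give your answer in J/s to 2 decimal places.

0.55 J/s

Energy encountered per unit search time: 0.21×3.5 + 0.0383×17 + 0.082×17 = 2.78 J/s.
Handling time per unit search time: 0.21×7.2 + 0.0383×25 + 0.082×19 = 4.027.
Rate = 2.78/(1 + 4.027) = 0.553 J/s.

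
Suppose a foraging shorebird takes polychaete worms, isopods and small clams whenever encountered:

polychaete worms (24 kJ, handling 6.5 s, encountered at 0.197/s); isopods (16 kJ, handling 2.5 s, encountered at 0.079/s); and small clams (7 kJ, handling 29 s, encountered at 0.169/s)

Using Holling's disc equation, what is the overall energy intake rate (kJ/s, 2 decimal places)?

0.97 kJ/s

R = Σλ_iE_i / (1 + Σλ_ih_i)
Numerator: 0.197×24 + 0.079×16 + 0.169×7 = 7.175
Denominator: 1 + 0.197×6.5 + 0.079×2.5 + 0.169×29 = 7.379
R = 7.175/7.379 = 0.9724 kJ/s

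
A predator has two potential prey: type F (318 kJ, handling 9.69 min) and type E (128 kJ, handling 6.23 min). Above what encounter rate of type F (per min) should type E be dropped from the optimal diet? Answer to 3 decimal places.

0.173 per min

Drop type E once their profitability E₂/h₂ falls below the rate achievable on type F alone: E₂/h₂ = λE₁/(1 + λh₁).
Solve for λ: λE₁h₂ = E₂(1 + λh₁) → λ(E₁h₂ − E₂h₁) = E₂ → λ = E₂/(E₁h₂ − E₂h₁).
λ = 128/(318×6.23 − 128×9.69) = 128/740.8 = 0.1728 per min.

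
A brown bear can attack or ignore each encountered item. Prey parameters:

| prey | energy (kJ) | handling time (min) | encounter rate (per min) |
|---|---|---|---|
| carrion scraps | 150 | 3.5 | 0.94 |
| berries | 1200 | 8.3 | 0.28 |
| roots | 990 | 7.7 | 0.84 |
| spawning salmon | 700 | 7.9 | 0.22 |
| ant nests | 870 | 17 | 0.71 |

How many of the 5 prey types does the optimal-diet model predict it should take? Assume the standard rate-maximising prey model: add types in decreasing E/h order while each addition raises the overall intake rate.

Rank by E/h (kJ/min): berries 145, roots 129, spawning salmon 88.6, ant nests 51.2, carrion scraps 42.9. Include each in turn until the next type's E/h falls below the running intake rate.
Rate on top 1: 101.1. roots: 129 > 101.1 → include.
Rate on top 2: 119.2. spawning salmon: 88.6 < 119.2 → exclude; stop.
Optimal diet: berries, roots — 2 of 5 types.

2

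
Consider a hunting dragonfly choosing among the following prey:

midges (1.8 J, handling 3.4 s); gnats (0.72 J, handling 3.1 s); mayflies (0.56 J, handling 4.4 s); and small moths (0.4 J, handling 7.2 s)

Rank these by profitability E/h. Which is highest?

Profitability E/h (J/s): midges = 1.8/3.4 = 0.529, gnats = 0.72/3.1 = 0.232, mayflies = 0.56/4.4 = 0.127, small moths = 0.4/7.2 = 0.0556.
Ranked: midges > gnats > mayflies > small moths.

midges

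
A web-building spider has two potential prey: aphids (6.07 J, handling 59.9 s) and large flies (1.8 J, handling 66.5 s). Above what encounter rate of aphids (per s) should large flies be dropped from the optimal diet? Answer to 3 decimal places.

0.006 per s

At the threshold, the rate on aphids alone equals the profitability of large flies: λ·6.07/(1 + λ·59.9) = 1.8/66.5 = 0.02707.
Rearranging, λ(6.07 − 0.02707×59.9) = 0.02707, so λ = 0.02707/4.449 = 0.006084 per s.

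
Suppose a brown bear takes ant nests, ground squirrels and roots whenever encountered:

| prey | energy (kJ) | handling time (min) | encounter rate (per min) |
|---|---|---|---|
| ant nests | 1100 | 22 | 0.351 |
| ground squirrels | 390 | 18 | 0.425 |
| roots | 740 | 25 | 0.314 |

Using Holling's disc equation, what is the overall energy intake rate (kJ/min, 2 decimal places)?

32.38 kJ/min

R = Σλ_iE_i / (1 + Σλ_ih_i)
Numerator: 0.351×1100 + 0.425×390 + 0.314×740 = 784.2
Denominator: 1 + 0.351×22 + 0.425×18 + 0.314×25 = 24.22
R = 784.2/24.22 = 32.38 kJ/min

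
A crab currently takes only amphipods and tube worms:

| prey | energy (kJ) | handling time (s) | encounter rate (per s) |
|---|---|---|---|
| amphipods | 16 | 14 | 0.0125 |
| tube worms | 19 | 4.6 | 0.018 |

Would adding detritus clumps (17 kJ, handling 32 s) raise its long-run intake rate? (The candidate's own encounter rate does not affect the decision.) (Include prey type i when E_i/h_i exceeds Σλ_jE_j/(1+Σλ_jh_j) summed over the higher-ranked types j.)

Intake rate on the current diet: R = (0.0125×16 + 0.018×19) / (1 + 0.0125×14 + 0.018×4.6) = 0.542/1.258 = 0.4309 kJ/s.
Profitability of detritus clumps: 17/32 = 0.5312 kJ/s.
Since 0.5312 > R, including detritus clumps increases the long-run rate.

Yes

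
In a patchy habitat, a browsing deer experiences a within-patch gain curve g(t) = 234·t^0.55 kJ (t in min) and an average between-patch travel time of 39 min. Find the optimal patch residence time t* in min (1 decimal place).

Maximise g(t)/(T+t): set derivative to zero → g'(t)(T+t) = g(t).
g'(t) = 0.55·234·t^-0.45. Setting 0.55·234·t^-0.45 = 234·t^0.55/(39+t) gives 0.55(39+t) = t, so 0.45·t = 0.55×39.
t* = 0.55×39/0.45 = 47.67 min.

47.7 min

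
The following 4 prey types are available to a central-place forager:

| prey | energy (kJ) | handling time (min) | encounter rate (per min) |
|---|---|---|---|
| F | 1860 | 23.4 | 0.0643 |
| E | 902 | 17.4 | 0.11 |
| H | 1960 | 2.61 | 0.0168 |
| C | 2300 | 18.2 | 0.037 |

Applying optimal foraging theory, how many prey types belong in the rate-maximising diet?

E/h in descending order: H 751, C 126, F 79.5, E 51.8 kJ/min. The optimal diet is the largest prefix of this list for which every included type satisfies E_i/h_i > R on the types above it.
Rate on top 1: 31.54. C: 126 > 31.54 → include.
Rate on top 2: 68.73. F: 79.5 > 68.73 → include.
Rate on top 3: 73.75. E: 51.8 < 73.75 → exclude; stop.
Optimal diet: H, C, F — 3 of 4 types.

3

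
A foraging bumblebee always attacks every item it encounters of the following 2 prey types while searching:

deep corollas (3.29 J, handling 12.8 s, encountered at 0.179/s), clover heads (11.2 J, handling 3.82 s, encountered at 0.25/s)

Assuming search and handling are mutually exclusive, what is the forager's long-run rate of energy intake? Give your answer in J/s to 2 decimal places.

Energy encountered per unit search time: 0.179×3.29 + 0.25×11.2 = 3.389 J/s.
Handling time per unit search time: 0.179×12.8 + 0.25×3.82 = 3.246.
Rate = 3.389/(1 + 3.246) = 0.7981 J/s.

0.80 J/s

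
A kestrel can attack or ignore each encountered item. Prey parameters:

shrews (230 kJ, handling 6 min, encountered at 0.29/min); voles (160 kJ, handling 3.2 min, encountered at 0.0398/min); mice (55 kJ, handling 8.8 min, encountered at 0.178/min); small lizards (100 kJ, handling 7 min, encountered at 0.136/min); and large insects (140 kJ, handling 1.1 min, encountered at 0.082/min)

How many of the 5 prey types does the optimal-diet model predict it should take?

3

E/h in descending order: large insects 127, voles 50, shrews 38.3, small lizards 14.3, mice 6.25 kJ/min. The optimal diet is the largest prefix of this list for which every included type satisfies E_i/h_i > R on the types above it.
Rate on top 1: 10.53. voles: 50 > 10.53 → include.
Rate on top 2: 14.66. shrews: 38.3 > 14.66 → include.
Rate on top 3: 28.59. small lizards: 14.3 < 28.59 → exclude; stop.
Optimal diet: large insects, voles, shrews — 3 of 5 types.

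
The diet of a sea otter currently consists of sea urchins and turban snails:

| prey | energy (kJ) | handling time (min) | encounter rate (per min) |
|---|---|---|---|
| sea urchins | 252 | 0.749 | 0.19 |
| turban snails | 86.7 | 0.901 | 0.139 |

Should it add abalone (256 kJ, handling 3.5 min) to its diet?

Yes

On sea urchins and turban snails alone, R = ΣλE/(1+Σλh) = 59.93/1.268 = 47.28 kJ/min.
abalone: E/h = 256/3.5 = 73.14 kJ/min.
Since 73.14 > R, including abalone increases the long-run rate.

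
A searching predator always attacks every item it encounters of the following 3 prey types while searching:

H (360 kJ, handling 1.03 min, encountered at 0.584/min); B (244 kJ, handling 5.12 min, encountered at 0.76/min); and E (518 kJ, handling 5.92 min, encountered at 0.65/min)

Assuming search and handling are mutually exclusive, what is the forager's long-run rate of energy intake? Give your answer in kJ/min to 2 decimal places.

78.41 kJ/min

R = Σλ_iE_i / (1 + Σλ_ih_i)
Numerator: 0.584×360 + 0.76×244 + 0.65×518 = 732.4
Denominator: 1 + 0.584×1.03 + 0.76×5.12 + 0.65×5.92 = 9.341
R = 732.4/9.341 = 78.41 kJ/min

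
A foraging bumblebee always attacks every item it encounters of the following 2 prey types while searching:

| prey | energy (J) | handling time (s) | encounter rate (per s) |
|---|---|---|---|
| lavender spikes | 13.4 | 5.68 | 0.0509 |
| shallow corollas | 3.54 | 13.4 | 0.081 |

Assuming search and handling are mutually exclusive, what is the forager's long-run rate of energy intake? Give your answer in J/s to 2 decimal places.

Energy encountered per unit search time: 0.0509×13.4 + 0.081×3.54 = 0.9688 J/s.
Handling time per unit search time: 0.0509×5.68 + 0.081×13.4 = 1.375.
Rate = 0.9688/(1 + 1.375) = 0.408 J/s.

0.41 J/s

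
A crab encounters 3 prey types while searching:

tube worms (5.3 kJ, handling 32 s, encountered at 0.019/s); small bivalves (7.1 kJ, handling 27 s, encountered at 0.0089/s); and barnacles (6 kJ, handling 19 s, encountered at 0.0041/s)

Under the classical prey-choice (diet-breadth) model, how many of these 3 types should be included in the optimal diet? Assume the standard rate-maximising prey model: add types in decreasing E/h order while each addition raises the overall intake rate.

3

Rank by E/h (kJ/s): barnacles 0.316, small bivalves 0.263, tube worms 0.166. Include each in turn until the next type's E/h falls below the running intake rate.
Rate on top 1: 0.02282. small bivalves: 0.263 > 0.02282 → include.
Rate on top 2: 0.0666. tube worms: 0.166 > 0.0666 → include.
Optimal diet: barnacles, small bivalves, tube worms — 3 of 3 types.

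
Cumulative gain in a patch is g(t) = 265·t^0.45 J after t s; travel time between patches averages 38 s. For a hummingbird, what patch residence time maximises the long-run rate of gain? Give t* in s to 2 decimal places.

Maximise g(t)/(T+t): set derivative to zero → g'(t)(T+t) = g(t).
g'(t) = 0.45·265·t^-0.55. Setting 0.45·265·t^-0.55 = 265·t^0.45/(38+t) gives 0.45(38+t) = t, so 0.55·t = 0.45×38.
t* = 0.45×38/0.55 = 31.09 s.

31.09 s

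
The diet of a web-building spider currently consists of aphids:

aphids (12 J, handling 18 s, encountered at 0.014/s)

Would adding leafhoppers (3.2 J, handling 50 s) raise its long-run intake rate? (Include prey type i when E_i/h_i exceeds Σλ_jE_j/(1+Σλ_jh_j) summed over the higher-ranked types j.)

Intake rate on the current diet: R = (0.014×12) / (1 + 0.014×18) = 0.168/1.252 = 0.1342 J/s.
leafhoppers: E/h = 3.2/50 = 0.064 J/s.
Since 0.064 < R, time spent handling leafhoppers is better spent searching.

No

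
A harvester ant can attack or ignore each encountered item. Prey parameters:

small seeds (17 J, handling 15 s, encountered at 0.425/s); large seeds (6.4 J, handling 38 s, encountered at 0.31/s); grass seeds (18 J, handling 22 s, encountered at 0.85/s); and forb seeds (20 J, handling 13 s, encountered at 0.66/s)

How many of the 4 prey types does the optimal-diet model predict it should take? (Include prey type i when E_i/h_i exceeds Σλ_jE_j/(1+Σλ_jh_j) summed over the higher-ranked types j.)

1

Profitabilities (E/h, J/s): forb seeds 1.54, small seeds 1.13, grass seeds 0.818, large seeds 0.168. Add prey in this order while the next type's profitability exceeds the intake rate on those already taken.
Rate on top 1: 1.378. small seeds: 1.13 < 1.378 → exclude; stop.
Optimal diet: forb seeds — 1 of 4 types.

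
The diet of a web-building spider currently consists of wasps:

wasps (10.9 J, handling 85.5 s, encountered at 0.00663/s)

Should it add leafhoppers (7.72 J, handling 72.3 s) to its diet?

Yes

Current rate: (0.00663×10.9)/(1 + 0.00663×85.5) = 0.04612 J/s.
leafhoppers: E/h = 7.72/72.3 = 0.1068 J/s.
Since 0.1068 > R, including leafhoppers increases the long-run rate.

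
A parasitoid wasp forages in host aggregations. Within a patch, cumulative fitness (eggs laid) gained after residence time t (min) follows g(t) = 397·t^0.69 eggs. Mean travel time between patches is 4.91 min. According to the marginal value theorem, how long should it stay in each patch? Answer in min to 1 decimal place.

By the marginal value theorem, leave when the instantaneous gain rate g'(t) equals the habitat-wide average g(t)/(T + t).
g'(t) = 0.69·397·t^-0.31. Setting 0.69·397·t^-0.31 = 397·t^0.69/(4.91+t) gives 0.69(4.91+t) = t, so 0.31·t = 0.69×4.91.
t* = 0.69×4.91/0.31 = 10.93 min.

10.9 min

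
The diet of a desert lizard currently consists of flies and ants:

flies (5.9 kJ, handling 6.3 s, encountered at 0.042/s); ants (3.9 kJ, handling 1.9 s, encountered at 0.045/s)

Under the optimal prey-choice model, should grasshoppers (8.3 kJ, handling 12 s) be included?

Intake rate on the current diet: R = (0.042×5.9 + 0.045×3.9) / (1 + 0.042×6.3 + 0.045×1.9) = 0.4233/1.35 = 0.3135 kJ/s.
Profitability of grasshoppers: 8.3/12 = 0.6917 kJ/s.
0.6917 > 0.3135, so adding grasshoppers raises the average — include it.

Yes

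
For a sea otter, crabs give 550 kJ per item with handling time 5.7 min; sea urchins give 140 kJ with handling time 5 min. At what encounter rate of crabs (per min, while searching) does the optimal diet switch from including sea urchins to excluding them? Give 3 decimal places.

0.072 per min

The zero-one rule: include sea urchins iff E₂/h₂ > λE₁/(1+λh₁). Equality gives the switch point.
λE₁h₂ = E₂ + λE₂h₁ ⇒ λ = E₂/(E₁h₂ − E₂h₁) = 140/(2750 − 798) = 0.07172 per min.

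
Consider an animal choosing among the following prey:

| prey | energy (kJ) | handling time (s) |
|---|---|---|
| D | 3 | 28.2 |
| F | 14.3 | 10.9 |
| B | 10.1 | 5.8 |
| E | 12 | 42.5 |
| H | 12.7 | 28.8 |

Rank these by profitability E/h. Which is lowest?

D

In descending order of E/h:
B: 10.1/5.8 = 1.74 kJ/s
F: 14.3/10.9 = 1.31 kJ/s
H: 12.7/28.8 = 0.441 kJ/s
E: 12/42.5 = 0.282 kJ/s
D: 3/28.2 = 0.106 kJ/s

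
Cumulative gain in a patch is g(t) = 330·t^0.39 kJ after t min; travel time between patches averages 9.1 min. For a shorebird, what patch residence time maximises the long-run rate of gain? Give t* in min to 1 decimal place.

5.8 min

Maximise g(t)/(T+t): set derivative to zero → g'(t)(T+t) = g(t).
g'(t) = 0.39·330·t^-0.61. Setting 0.39·330·t^-0.61 = 330·t^0.39/(9.1+t) gives 0.39(9.1+t) = t, so 0.61·t = 0.39×9.1.
t* = 0.39×9.1/0.61 = 5.818 min.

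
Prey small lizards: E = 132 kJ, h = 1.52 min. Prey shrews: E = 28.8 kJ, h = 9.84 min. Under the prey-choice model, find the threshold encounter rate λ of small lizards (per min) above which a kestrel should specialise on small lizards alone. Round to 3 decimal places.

At the threshold, the rate on small lizards alone equals the profitability of shrews: λ·132/(1 + λ·1.52) = 28.8/9.84 = 2.927.
Rearranging, λ(132 − 2.927×1.52) = 2.927, so λ = 2.927/127.6 = 0.02295 per min.

0.023 per min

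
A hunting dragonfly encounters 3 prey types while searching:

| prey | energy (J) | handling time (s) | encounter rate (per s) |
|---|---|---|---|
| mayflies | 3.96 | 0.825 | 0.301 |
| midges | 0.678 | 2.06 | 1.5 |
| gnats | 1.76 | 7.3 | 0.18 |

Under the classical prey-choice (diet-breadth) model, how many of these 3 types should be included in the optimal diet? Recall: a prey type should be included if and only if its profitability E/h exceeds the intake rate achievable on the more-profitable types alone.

Rank by E/h (J/s): mayflies 4.8, midges 0.329, gnats 0.241. Include each in turn until the next type's E/h falls below the running intake rate.
Rate on top 1: 0.9548. midges: 0.329 < 0.9548 → exclude; stop.
Optimal diet: mayflies — 1 of 3 types.

1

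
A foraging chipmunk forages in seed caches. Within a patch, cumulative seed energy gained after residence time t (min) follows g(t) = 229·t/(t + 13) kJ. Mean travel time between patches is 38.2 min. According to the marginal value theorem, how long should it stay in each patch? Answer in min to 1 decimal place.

22.3 min

Maximise g(t)/(T+t): set derivative to zero → g'(t)(T+t) = g(t).
g'(t) = 229·13/(t + 13)². Setting 229·13/(t+13)² = 229t/[(t+13)(38.2+t)] gives 13(38.2+t) = t(t+13), so t² = 13×38.2 = 496.6.
t* = √496.6 = 22.28 min.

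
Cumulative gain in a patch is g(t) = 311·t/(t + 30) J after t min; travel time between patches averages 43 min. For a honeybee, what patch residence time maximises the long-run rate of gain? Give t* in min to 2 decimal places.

Optimal t* satisfies g'(t*) = g(t*)/(T + t*).
g'(t) = 311·30/(t + 30)². Setting 311·30/(t+30)² = 311t/[(t+30)(43+t)] gives 30(43+t) = t(t+30), so t² = 30×43 = 1290.
t* = √1290 = 35.92 min.

35.92 min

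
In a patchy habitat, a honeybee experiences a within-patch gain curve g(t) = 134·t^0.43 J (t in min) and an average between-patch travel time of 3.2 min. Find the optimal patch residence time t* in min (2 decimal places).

2.41 min

Maximise g(t)/(T+t): set derivative to zero → g'(t)(T+t) = g(t).
g'(t) = 0.43·134·t^-0.57. Setting 0.43·134·t^-0.57 = 134·t^0.43/(3.2+t) gives 0.43(3.2+t) = t, so 0.57·t = 0.43×3.2.
t* = 0.43×3.2/0.57 = 2.414 min.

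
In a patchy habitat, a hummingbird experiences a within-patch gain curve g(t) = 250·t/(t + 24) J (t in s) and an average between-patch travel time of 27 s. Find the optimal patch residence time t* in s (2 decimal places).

Optimal t* satisfies g'(t*) = g(t*)/(T + t*).
g'(t) = 250·24/(t + 24)². Setting 250·24/(t+24)² = 250t/[(t+24)(27+t)] gives 24(27+t) = t(t+24), so t² = 24×27 = 648.
t* = √648 = 25.46 s.

25.46 s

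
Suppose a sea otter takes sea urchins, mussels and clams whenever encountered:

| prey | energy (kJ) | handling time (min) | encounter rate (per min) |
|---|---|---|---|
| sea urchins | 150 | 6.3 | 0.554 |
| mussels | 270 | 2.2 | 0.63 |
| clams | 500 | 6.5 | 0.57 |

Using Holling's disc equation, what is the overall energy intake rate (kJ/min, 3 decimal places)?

56.173 kJ/min

R = (0.554×150 + 0.63×270 + 0.57×500) / (1 + 0.554×6.3 + 0.63×2.2 + 0.57×6.5) = 538.2/9.581 = 56.17 kJ/min.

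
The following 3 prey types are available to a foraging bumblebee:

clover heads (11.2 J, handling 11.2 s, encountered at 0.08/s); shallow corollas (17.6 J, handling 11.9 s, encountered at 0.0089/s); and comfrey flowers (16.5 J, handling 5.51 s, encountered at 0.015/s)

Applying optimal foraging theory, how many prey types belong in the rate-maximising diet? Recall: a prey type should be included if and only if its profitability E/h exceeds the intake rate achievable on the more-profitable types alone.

E/h in descending order: comfrey flowers 2.99, shallow corollas 1.48, clover heads 1 J/s. The optimal diet is the largest prefix of this list for which every included type satisfies E_i/h_i > R on the types above it.
Rate on top 1: 0.2286. shallow corollas: 1.48 > 0.2286 → include.
Rate on top 2: 0.34. clover heads: 1 > 0.34 → include.
Optimal diet: comfrey flowers, shallow corollas, clover heads — 3 of 3 types.

3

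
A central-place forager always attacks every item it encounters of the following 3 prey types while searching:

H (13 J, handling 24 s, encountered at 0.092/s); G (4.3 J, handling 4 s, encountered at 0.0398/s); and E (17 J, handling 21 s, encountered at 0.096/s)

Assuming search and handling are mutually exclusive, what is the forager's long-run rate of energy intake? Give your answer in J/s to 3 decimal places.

R = Σλ_iE_i / (1 + Σλ_ih_i)
Numerator: 0.092×13 + 0.0398×4.3 + 0.096×17 = 2.999
Denominator: 1 + 0.092×24 + 0.0398×4 + 0.096×21 = 5.383
R = 2.999/5.383 = 0.5571 J/s

0.557 J/s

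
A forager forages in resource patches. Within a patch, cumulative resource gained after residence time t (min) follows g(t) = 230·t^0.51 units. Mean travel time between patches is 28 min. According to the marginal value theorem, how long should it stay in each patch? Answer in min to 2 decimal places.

Maximise g(t)/(T+t): set derivative to zero → g'(t)(T+t) = g(t).
g'(t) = 0.51·230·t^-0.49. Setting 0.51·230·t^-0.49 = 230·t^0.51/(28+t) gives 0.51(28+t) = t, so 0.49·t = 0.51×28.
t* = 0.51×28/0.49 = 29.14 min.

29.14 min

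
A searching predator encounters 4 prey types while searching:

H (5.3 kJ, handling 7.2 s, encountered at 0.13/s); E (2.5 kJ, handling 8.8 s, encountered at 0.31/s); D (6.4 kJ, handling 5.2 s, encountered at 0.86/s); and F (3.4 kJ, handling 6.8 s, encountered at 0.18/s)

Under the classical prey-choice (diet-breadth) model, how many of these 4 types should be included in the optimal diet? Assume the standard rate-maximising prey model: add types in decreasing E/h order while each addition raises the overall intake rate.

Profitabilities (E/h, kJ/s): D 1.23, H 0.736, F 0.5, E 0.284. Add prey in this order while the next type's profitability exceeds the intake rate on those already taken.
Rate on top 1: 1.006. H: 0.736 < 1.006 → exclude; stop.
Optimal diet: D — 1 of 4 types.

1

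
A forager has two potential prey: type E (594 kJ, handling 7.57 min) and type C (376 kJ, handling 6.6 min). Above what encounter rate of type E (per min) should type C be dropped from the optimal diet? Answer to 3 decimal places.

The zero-one rule: include type C iff E₂/h₂ > λE₁/(1+λh₁). Equality gives the switch point.
λE₁h₂ = E₂ + λE₂h₁ ⇒ λ = E₂/(E₁h₂ − E₂h₁) = 376/(3920 − 2846) = 0.3501 per min.

0.350 per min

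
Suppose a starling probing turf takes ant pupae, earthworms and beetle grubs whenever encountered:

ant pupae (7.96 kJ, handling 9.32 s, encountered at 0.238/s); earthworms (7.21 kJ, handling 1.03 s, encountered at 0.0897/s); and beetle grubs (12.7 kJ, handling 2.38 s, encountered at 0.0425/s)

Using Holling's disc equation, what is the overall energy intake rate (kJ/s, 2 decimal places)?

0.90 kJ/s

R = Σλ_iE_i / (1 + Σλ_ih_i)
Numerator: 0.238×7.96 + 0.0897×7.21 + 0.0425×12.7 = 3.081
Denominator: 1 + 0.238×9.32 + 0.0897×1.03 + 0.0425×2.38 = 3.412
R = 3.081/3.412 = 0.9031 kJ/s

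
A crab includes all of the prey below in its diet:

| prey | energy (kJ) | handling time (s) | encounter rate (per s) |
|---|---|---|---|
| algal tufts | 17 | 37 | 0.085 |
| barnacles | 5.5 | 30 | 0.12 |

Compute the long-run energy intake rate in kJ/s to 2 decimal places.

R = (0.085×17 + 0.12×5.5) / (1 + 0.085×37 + 0.12×30) = 2.105/7.745 = 0.2718 kJ/s.

0.27 kJ/s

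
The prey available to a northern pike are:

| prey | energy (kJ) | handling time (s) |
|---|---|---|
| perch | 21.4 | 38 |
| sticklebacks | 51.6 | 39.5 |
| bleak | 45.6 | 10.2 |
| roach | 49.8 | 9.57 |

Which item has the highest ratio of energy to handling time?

Profitability E/h (kJ/s): perch = 21.4/38 = 0.563, sticklebacks = 51.6/39.5 = 1.31, bleak = 45.6/10.2 = 4.47, roach = 49.8/9.57 = 5.2.
Ranked: roach > bleak > sticklebacks > perch.

roach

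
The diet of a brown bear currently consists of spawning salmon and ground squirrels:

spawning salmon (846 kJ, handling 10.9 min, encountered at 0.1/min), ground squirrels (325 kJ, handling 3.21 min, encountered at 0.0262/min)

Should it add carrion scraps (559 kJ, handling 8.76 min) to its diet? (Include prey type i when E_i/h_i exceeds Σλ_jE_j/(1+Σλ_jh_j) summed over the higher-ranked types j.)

Yes

Current rate: (0.1×846 + 0.0262×325)/(1 + 0.1×10.9 + 0.0262×3.21) = 42.83 kJ/min.
carrion scraps: E/h = 559/8.76 = 63.81 kJ/min.
63.81 > 42.83, so adding carrion scraps raises the average — include it.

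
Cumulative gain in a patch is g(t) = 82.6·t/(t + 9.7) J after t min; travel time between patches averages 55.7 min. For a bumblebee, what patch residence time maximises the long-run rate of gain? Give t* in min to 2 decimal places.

23.24 min

Maximise g(t)/(T+t): set derivative to zero → g'(t)(T+t) = g(t).
g'(t) = 82.6·9.7/(t + 9.7)². Setting 82.6·9.7/(t+9.7)² = 82.6t/[(t+9.7)(55.7+t)] gives 9.7(55.7+t) = t(t+9.7), so t² = 9.7×55.7 = 540.3.
t* = √540.3 = 23.24 min.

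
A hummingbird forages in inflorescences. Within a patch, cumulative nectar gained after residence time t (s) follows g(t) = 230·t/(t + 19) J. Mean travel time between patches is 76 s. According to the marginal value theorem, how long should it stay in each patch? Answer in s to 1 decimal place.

Optimal t* satisfies g'(t*) = g(t*)/(T + t*).
g'(t) = 230·19/(t + 19)². Setting 230·19/(t+19)² = 230t/[(t+19)(76+t)] gives 19(76+t) = t(t+19), so t² = 19×76 = 1444.
t* = √1444 = 38 s.

38.0 s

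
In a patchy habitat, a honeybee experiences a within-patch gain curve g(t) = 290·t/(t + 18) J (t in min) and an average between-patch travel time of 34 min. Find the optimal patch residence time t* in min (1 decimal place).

By the marginal value theorem, leave when the instantaneous gain rate g'(t) equals the habitat-wide average g(t)/(T + t).
g'(t) = 290·18/(t + 18)². Setting 290·18/(t+18)² = 290t/[(t+18)(34+t)] gives 18(34+t) = t(t+18), so t² = 18×34 = 612.
t* = √612 = 24.74 min.

24.7 min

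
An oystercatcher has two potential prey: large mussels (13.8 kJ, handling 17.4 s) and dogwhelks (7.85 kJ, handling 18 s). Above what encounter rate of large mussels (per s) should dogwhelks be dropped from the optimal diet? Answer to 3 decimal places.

0.070 per s

Drop dogwhelks once their profitability E₂/h₂ falls below the rate achievable on large mussels alone: E₂/h₂ = λE₁/(1 + λh₁).
Solve for λ: λE₁h₂ = E₂(1 + λh₁) → λ(E₁h₂ − E₂h₁) = E₂ → λ = E₂/(E₁h₂ − E₂h₁).
λ = 7.85/(13.8×18 − 7.85×17.4) = 7.85/111.8 = 0.07021 per s.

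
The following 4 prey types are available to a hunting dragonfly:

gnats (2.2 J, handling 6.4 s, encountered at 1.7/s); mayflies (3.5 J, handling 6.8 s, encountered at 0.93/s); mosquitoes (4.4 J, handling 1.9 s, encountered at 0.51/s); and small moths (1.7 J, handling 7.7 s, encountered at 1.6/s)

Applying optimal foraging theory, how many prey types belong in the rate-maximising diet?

E/h in descending order: mosquitoes 2.32, mayflies 0.515, gnats 0.344, small moths 0.221 J/s. The optimal diet is the largest prefix of this list for which every included type satisfies E_i/h_i > R on the types above it.
Rate on top 1: 1.14. mayflies: 0.515 < 1.14 → exclude; stop.
Optimal diet: mosquitoes — 1 of 4 types.

1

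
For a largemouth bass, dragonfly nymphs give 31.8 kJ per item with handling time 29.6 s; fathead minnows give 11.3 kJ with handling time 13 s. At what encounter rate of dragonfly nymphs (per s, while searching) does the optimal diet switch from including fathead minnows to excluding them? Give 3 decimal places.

At the threshold, the rate on dragonfly nymphs alone equals the profitability of fathead minnows: λ·31.8/(1 + λ·29.6) = 11.3/13 = 0.8692.
Rearranging, λ(31.8 − 0.8692×29.6) = 0.8692, so λ = 0.8692/6.071 = 0.1432 per s.

0.143 per s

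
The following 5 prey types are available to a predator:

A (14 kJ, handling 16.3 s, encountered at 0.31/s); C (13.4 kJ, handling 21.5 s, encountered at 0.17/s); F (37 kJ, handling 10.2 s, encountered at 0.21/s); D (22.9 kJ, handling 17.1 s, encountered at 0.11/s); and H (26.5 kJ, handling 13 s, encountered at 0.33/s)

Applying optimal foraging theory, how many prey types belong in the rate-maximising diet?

Rank by E/h (kJ/s): F 3.63, H 2.04, D 1.34, A 0.859, C 0.623. Include each in turn until the next type's E/h falls below the running intake rate.
Rate on top 1: 2.473. H: 2.04 < 2.473 → exclude; stop.
Optimal diet: F — 1 of 5 types.

1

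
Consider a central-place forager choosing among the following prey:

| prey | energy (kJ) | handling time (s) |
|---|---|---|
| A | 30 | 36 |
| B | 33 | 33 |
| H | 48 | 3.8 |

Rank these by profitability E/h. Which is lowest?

In descending order of E/h:
H: 48/3.8 = 12.6 kJ/s
B: 33/33 = 1 kJ/s
A: 30/36 = 0.833 kJ/s

A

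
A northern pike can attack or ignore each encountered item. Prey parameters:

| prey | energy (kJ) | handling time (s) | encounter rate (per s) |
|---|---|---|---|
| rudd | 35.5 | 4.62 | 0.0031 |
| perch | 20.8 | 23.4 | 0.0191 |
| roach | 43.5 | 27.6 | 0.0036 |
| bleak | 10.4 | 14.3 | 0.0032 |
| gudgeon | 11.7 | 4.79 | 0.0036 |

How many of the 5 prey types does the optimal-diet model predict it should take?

E/h in descending order: rudd 7.68, gudgeon 2.44, roach 1.58, perch 0.889, bleak 0.727 kJ/s. The optimal diet is the largest prefix of this list for which every included type satisfies E_i/h_i > R on the types above it.
Rate on top 1: 0.1085. gudgeon: 2.44 > 0.1085 → include.
Rate on top 2: 0.1475. roach: 1.58 > 0.1475 → include.
Rate on top 3: 0.273. perch: 0.889 > 0.273 → include.
Rate on top 4: 0.4475. bleak: 0.727 > 0.4475 → include.
Optimal diet: rudd, gudgeon, roach, perch, bleak — 5 of 5 types.

5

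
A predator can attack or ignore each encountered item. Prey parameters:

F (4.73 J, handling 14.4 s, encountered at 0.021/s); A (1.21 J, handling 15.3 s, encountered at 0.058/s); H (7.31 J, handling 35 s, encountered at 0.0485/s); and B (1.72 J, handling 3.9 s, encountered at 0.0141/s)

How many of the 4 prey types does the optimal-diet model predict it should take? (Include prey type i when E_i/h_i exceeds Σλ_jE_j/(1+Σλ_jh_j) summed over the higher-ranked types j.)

E/h in descending order: B 0.441, F 0.328, H 0.209, A 0.0791 J/s. The optimal diet is the largest prefix of this list for which every included type satisfies E_i/h_i > R on the types above it.
Rate on top 1: 0.02299. F: 0.328 > 0.02299 → include.
Rate on top 2: 0.09104. H: 0.209 > 0.09104 → include.
Rate on top 3: 0.1565. A: 0.0791 < 0.1565 → exclude; stop.
Optimal diet: B, F, H — 3 of 4 types.

3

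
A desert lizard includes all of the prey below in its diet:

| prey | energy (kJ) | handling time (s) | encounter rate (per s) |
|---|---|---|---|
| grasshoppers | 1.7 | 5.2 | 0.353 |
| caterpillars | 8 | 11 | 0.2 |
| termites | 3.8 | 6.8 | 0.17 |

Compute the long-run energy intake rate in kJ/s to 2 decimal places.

Energy encountered per unit search time: 0.353×1.7 + 0.2×8 + 0.17×3.8 = 2.846 kJ/s.
Handling time per unit search time: 0.353×5.2 + 0.2×11 + 0.17×6.8 = 5.192.
Rate = 2.846/(1 + 5.192) = 0.4597 kJ/s.

0.46 kJ/s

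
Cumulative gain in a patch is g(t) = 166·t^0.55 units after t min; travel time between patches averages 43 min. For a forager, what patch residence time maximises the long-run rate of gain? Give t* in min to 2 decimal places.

Maximise g(t)/(T+t): set derivative to zero → g'(t)(T+t) = g(t).
g'(t) = 0.55·166·t^-0.45. Setting 0.55·166·t^-0.45 = 166·t^0.55/(43+t) gives 0.55(43+t) = t, so 0.45·t = 0.55×43.
t* = 0.55×43/0.45 = 52.56 min.

52.56 min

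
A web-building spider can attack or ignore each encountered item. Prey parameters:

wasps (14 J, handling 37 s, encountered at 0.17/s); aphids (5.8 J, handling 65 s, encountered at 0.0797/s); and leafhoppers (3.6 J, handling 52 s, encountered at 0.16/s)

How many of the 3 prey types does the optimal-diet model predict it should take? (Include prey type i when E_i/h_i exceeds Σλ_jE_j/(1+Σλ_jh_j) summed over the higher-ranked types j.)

Profitabilities (E/h, J/s): wasps 0.378, aphids 0.0892, leafhoppers 0.0692. Add prey in this order while the next type's profitability exceeds the intake rate on those already taken.
Rate on top 1: 0.3265. aphids: 0.0892 < 0.3265 → exclude; stop.
Optimal diet: wasps — 1 of 3 types.

1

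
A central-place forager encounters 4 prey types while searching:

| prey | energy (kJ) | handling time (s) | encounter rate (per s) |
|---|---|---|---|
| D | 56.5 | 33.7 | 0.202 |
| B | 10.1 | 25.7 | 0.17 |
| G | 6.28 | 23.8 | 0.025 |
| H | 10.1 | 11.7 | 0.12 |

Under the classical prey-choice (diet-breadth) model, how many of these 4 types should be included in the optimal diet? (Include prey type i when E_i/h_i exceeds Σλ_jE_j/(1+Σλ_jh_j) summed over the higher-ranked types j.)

Rank by E/h (kJ/s): D 1.68, H 0.863, B 0.393, G 0.264. Include each in turn until the next type's E/h falls below the running intake rate.
Rate on top 1: 1.462. H: 0.863 < 1.462 → exclude; stop.
Optimal diet: D — 1 of 4 types.

1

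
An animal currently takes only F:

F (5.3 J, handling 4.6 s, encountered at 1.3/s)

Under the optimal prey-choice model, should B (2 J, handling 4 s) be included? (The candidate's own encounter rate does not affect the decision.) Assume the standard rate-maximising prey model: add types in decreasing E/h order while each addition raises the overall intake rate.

Current rate: (1.3×5.3)/(1 + 1.3×4.6) = 0.9871 J/s.
B: E/h = 2/4 = 0.5 J/s.
0.5 < 0.9871, so adding B would lower the average — exclude it.

No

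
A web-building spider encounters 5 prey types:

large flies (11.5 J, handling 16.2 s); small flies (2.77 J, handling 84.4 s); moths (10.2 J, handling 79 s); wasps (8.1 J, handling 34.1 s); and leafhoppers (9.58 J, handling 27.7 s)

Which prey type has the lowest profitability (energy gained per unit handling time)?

small flies

In descending order of E/h:
large flies: 11.5/16.2 = 0.71 J/s
leafhoppers: 9.58/27.7 = 0.346 J/s
wasps: 8.1/34.1 = 0.238 J/s
moths: 10.2/79 = 0.129 J/s
small flies: 2.77/84.4 = 0.0328 J/s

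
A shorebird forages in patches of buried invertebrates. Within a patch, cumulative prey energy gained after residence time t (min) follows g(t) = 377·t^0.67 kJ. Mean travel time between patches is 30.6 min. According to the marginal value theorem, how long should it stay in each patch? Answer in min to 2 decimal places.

62.13 min

Maximise g(t)/(T+t): set derivative to zero → g'(t)(T+t) = g(t).
g'(t) = 0.67·377·t^-0.33. Setting 0.67·377·t^-0.33 = 377·t^0.67/(30.6+t) gives 0.67(30.6+t) = t, so 0.33·t = 0.67×30.6.
t* = 0.67×30.6/0.33 = 62.13 min.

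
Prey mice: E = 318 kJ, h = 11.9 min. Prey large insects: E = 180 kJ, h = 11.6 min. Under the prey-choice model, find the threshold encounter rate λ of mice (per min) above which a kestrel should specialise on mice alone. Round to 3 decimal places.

0.116 per min

The zero-one rule: include large insects iff E₂/h₂ > λE₁/(1+λh₁). Equality gives the switch point.
λE₁h₂ = E₂ + λE₂h₁ ⇒ λ = E₂/(E₁h₂ − E₂h₁) = 180/(3689 − 2142) = 0.1164 per min.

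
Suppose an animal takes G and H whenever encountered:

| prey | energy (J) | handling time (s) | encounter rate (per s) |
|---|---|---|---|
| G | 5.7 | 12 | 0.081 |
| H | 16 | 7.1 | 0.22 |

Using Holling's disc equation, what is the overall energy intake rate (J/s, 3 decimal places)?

1.127 J/s

R = (0.081×5.7 + 0.22×16) / (1 + 0.081×12 + 0.22×7.1) = 3.982/3.534 = 1.127 J/s.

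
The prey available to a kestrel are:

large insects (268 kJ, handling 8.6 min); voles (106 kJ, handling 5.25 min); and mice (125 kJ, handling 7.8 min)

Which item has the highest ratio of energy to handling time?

large insects

Profitability E/h (kJ/min): large insects = 268/8.6 = 31.2, voles = 106/5.25 = 20.2, mice = 125/7.8 = 16.
Ranked: large insects > voles > mice.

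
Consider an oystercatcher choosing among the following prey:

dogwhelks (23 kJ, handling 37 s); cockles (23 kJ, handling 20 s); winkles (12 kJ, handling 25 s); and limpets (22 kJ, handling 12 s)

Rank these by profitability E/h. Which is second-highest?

In descending order of E/h:
limpets: 22/12 = 1.83 kJ/s
cockles: 23/20 = 1.15 kJ/s
dogwhelks: 23/37 = 0.622 kJ/s
winkles: 12/25 = 0.48 kJ/s

cockles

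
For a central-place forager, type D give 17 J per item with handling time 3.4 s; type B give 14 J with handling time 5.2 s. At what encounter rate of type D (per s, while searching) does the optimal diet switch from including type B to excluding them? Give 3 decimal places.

At the threshold, the rate on type D alone equals the profitability of type B: λ·17/(1 + λ·3.4) = 14/5.2 = 2.692.
Rearranging, λ(17 − 2.692×3.4) = 2.692, so λ = 2.692/7.846 = 0.3431 per s.

0.343 per s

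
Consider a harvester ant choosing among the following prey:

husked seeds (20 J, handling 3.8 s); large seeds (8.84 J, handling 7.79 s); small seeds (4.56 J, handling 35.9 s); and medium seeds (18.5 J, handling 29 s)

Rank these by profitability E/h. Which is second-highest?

large seeds

Profitability E/h (J/s): husked seeds = 20/3.8 = 5.26, large seeds = 8.84/7.79 = 1.13, small seeds = 4.56/35.9 = 0.127, medium seeds = 18.5/29 = 0.638.
Ranked: husked seeds > large seeds > medium seeds > small seeds.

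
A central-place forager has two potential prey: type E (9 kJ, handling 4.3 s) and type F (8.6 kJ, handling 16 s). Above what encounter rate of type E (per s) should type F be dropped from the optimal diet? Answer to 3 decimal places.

0.080 per s

The zero-one rule: include type F iff E₂/h₂ > λE₁/(1+λh₁). Equality gives the switch point.
λE₁h₂ = E₂ + λE₂h₁ ⇒ λ = E₂/(E₁h₂ − E₂h₁) = 8.6/(144 − 36.98) = 0.08036 per s.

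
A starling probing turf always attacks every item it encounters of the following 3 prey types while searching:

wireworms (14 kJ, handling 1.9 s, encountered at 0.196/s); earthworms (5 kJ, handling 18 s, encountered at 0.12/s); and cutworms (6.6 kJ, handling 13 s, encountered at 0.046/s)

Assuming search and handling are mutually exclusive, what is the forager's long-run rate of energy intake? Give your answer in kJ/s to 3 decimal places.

R = (0.196×14 + 0.12×5 + 0.046×6.6) / (1 + 0.196×1.9 + 0.12×18 + 0.046×13) = 3.648/4.13 = 0.8831 kJ/s.

0.883 kJ/s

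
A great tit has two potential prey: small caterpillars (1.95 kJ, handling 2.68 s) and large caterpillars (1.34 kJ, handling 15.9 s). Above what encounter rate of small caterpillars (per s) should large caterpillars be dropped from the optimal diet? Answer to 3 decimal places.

0.049 per s

At the threshold, the rate on small caterpillars alone equals the profitability of large caterpillars: λ·1.95/(1 + λ·2.68) = 1.34/15.9 = 0.08428.
Rearranging, λ(1.95 − 0.08428×2.68) = 0.08428, so λ = 0.08428/1.724 = 0.04888 per s.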